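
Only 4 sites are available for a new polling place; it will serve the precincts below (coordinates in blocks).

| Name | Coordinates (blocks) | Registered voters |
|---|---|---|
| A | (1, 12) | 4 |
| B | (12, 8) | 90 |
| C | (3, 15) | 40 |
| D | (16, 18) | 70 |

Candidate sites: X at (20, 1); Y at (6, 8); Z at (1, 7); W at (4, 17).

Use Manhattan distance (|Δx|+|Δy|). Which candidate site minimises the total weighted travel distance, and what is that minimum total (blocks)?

Total weighted distance at each candidate:
  X (20, 1): total = 4180
  Y (6, 8): total = 2376
  Z (1, 7): total = 3320
  W (4, 17): total = 2592
Minimum is at Y with total 2376 blocks.

Y, total 2376 blocks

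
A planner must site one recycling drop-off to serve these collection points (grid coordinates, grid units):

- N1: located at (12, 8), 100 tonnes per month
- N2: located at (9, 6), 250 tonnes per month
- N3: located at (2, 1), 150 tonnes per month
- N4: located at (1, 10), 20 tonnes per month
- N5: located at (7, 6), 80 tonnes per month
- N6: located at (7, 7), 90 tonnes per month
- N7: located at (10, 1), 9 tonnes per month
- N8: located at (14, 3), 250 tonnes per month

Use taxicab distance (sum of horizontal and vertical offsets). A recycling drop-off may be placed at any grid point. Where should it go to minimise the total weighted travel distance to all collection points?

Manhattan distance separates: Σwᵢ(|x−xᵢ|+|y−yᵢ|) = Σwᵢ|x−xᵢ| + Σwᵢ|y−yᵢ|, so x and y are optimised independently as 1-D weighted medians.
Total weight W = 949; half = 474.5.
x-coordinate, sorted with cumulative weight:
  x=1 (N4, w=20) cum 20
  x=2 (N3, w=150) cum 170
  x=7 (N5, w=80) cum 250
  x=7 (N6, w=90) cum 340
  x=9 (N2, w=250) cum 590  ← median
  x=10 (N7, w=9) cum 599
  x=12 (N1, w=100) cum 699
  x=14 (N8, w=250) cum 949
⇒ x* = 9
y-coordinate, sorted with cumulative weight:
  y=1 (N3, w=150) cum 150
  y=1 (N7, w=9) cum 159
  y=3 (N8, w=250) cum 409
  y=6 (N2, w=250) cum 659  ← median
  y=6 (N5, w=80) cum 739
  y=7 (N6, w=90) cum 829
  y=8 (N1, w=100) cum 929
  y=10 (N4, w=20) cum 949
⇒ y* = 6

(9, 6)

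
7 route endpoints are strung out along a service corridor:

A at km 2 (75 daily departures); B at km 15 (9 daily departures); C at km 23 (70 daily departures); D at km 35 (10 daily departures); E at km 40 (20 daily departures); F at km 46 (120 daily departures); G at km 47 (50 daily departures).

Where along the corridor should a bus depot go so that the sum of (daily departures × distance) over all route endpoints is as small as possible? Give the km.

x = 40

For a sum of weighted absolute distances on a line, the optimum is the weighted median (not the mean). Total weight W = 354; half-weight = 177.
Sort by position and accumulate weight:
  km 2 (A, w=75) → cum 75
  km 15 (B, w=9) → cum 84
  km 23 (C, w=70) → cum 154
  km 35 (D, w=10) → cum 164
  km 40 (E, w=20) → cum 184  ≥ 177 → median here
  km 46 (F, w=120) → cum 304
  km 47 (G, w=50) → cum 354
Optimal location: km 40.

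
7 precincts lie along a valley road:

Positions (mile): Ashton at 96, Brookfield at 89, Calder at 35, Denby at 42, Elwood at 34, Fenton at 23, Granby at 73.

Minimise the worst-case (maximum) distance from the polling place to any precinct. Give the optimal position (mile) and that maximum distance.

The 1-center on a line is the midpoint of the two extreme points: leftmost at 23, rightmost at 96.
Optimal location = (23 + 96)/2 = 59.5; maximum distance = (96 − 23)/2 = 36.5.

location 59.5, max distance 36.5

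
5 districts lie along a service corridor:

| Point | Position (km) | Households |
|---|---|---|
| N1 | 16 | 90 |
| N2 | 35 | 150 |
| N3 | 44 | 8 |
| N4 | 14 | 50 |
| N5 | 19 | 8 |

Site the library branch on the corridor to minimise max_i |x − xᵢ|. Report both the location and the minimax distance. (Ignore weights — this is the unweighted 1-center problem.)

The 1-center on a line is the midpoint of the two extreme points: leftmost at 14, rightmost at 44.
Optimal location = (14 + 44)/2 = 29; maximum distance = (44 − 14)/2 = 15.

location 29, max distance 15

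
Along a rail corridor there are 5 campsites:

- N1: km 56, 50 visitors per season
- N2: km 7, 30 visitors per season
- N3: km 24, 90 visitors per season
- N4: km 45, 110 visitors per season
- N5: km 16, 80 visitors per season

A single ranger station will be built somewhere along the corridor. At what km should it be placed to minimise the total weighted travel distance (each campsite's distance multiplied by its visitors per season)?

For a sum of weighted absolute distances on a line, the optimum is the weighted median (not the mean). Total weight W = 360; half-weight = 180.
Sort by position and accumulate weight:
  km 7 (N2, w=30) → cum 30
  km 16 (N5, w=80) → cum 110
  km 24 (N3, w=90) → cum 200  ≥ 180 → median here
  km 45 (N4, w=110) → cum 310
  km 56 (N1, w=50) → cum 360
Optimal location: km 24.

x = 24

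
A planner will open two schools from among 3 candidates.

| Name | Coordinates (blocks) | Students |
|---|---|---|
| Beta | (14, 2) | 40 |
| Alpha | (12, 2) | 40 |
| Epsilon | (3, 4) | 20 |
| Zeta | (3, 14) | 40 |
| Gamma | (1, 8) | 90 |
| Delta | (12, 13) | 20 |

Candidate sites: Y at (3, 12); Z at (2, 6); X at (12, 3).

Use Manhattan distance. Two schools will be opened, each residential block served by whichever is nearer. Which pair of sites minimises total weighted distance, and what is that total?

Evaluate every pair (each demand assigned to the nearer of the two):
  {Z, X}: total = 1050
  {Y, X}: total = 1140
  {Y, Z}: total = 1810
Best pair: {Z, X} with total 1050.

{Z, X}, total 1050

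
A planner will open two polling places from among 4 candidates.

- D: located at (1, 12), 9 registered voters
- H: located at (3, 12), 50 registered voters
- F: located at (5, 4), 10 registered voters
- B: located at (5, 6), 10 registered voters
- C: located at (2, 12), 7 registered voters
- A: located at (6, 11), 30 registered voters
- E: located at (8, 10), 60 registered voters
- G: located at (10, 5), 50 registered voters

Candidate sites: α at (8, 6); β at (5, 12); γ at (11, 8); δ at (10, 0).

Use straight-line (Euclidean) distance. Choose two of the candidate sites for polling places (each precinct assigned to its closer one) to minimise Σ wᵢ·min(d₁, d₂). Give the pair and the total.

{α, β}, total 593.6

Evaluate every pair (each demand assigned to the nearer of the two):
  {α, β}: total = 593.6
  {β, γ}: total = 706.0
  {β, δ}: total = 789.8
  {α, γ}: total = 1088.6
  {α, δ}: total = 1112.3
  {γ, δ}: total = 1289.7
Best pair: {α, β} with total 593.6.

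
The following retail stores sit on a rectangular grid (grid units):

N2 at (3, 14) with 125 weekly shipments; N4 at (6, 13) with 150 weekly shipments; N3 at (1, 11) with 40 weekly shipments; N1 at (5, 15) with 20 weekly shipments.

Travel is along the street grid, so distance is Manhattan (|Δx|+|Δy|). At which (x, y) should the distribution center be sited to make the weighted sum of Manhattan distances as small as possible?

(5, 13)

Manhattan distance separates: Σwᵢ(|x−xᵢ|+|y−yᵢ|) = Σwᵢ|x−xᵢ| + Σwᵢ|y−yᵢ|, so x and y are optimised independently as 1-D weighted medians.
Total weight W = 335; half = 167.5.
x-coordinate, sorted with cumulative weight:
  x=1 (N3, w=40) cum 40
  x=3 (N2, w=125) cum 165
  x=5 (N1, w=20) cum 185  ← median
  x=6 (N4, w=150) cum 335
⇒ x* = 5
y-coordinate, sorted with cumulative weight:
  y=11 (N3, w=40) cum 40
  y=13 (N4, w=150) cum 190  ← median
  y=14 (N2, w=125) cum 315
  y=15 (N1, w=20) cum 335
⇒ y* = 13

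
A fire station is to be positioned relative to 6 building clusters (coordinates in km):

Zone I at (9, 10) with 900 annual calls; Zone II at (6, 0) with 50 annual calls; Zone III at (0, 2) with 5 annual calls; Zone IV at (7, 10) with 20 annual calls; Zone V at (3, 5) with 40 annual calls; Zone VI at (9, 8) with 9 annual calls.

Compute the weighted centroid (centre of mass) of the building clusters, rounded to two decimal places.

The minimiser of Σwᵢ‖p−pᵢ‖² is the weighted centroid p* = (Σwᵢpᵢ)/(Σwᵢ).
Σwᵢ = 1024.
Σwᵢxᵢ = 900·9 + 50·6 + 5·0 + 20·7 + 40·3 + 9·9 = 8741.
Σwᵢyᵢ = 900·10 + 50·0 + 5·2 + 20·10 + 40·5 + 9·8 = 9482.
x* = 8741/1024 = 8.54, y* = 9482/1024 = 9.26.

(8.54, 9.26)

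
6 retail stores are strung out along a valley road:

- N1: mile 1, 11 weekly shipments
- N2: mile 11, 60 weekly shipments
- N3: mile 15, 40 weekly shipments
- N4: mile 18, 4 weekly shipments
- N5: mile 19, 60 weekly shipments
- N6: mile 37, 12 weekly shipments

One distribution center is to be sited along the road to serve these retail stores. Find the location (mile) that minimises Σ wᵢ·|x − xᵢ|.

For a sum of weighted absolute distances on a line, the optimum is the weighted median (not the mean). Total weight W = 187; half-weight = 93.5.
Sort by position and accumulate weight:
  mile 1 (N1, w=11) → cum 11
  mile 11 (N2, w=60) → cum 71
  mile 15 (N3, w=40) → cum 111  ≥ 93.5 → median here
  mile 18 (N4, w=4) → cum 115
  mile 19 (N5, w=60) → cum 175
  mile 37 (N6, w=12) → cum 187
Optimal location: mile 15.

x = 15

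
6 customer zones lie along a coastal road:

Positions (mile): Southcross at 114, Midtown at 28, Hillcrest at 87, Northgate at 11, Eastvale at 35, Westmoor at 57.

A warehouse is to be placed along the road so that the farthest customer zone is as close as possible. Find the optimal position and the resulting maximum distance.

The 1-center on a line is the midpoint of the two extreme points: leftmost at 11, rightmost at 114.
Optimal location = (11 + 114)/2 = 62.5; maximum distance = (114 − 11)/2 = 51.5.

location 62.5, max distance 51.5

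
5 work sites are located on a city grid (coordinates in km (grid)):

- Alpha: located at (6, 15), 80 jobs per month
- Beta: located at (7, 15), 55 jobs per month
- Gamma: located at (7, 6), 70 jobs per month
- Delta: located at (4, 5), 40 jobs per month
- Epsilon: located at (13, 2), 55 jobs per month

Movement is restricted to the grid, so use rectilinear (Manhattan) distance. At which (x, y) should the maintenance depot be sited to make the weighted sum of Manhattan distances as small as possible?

Manhattan distance separates: Σwᵢ(|x−xᵢ|+|y−yᵢ|) = Σwᵢ|x−xᵢ| + Σwᵢ|y−yᵢ|, so x and y are optimised independently as 1-D weighted medians.
Total weight W = 300; half = 150.
x-coordinate, sorted with cumulative weight:
  x=4 (Delta, w=40) cum 40
  x=6 (Alpha, w=80) cum 120
  x=7 (Beta, w=55) cum 175  ← median
  x=7 (Gamma, w=70) cum 245
  x=13 (Epsilon, w=55) cum 300
⇒ x* = 7
y-coordinate, sorted with cumulative weight:
  y=2 (Epsilon, w=55) cum 55
  y=5 (Delta, w=40) cum 95
  y=6 (Gamma, w=70) cum 165  ← median
  y=15 (Alpha, w=80) cum 245
  y=15 (Beta, w=55) cum 300
⇒ y* = 6

(7, 6)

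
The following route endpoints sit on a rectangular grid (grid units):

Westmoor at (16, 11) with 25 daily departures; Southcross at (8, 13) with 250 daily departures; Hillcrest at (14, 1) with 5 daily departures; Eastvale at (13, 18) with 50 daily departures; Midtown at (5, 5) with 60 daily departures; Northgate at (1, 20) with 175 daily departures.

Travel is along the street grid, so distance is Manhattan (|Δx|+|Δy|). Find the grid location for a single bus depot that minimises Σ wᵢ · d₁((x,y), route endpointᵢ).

Manhattan distance separates: Σwᵢ(|x−xᵢ|+|y−yᵢ|) = Σwᵢ|x−xᵢ| + Σwᵢ|y−yᵢ|, so x and y are optimised independently as 1-D weighted medians.
Total weight W = 565; half = 282.5.
x-coordinate, sorted with cumulative weight:
  x=1 (Northgate, w=175) cum 175
  x=5 (Midtown, w=60) cum 235
  x=8 (Southcross, w=250) cum 485  ← median
  x=13 (Eastvale, w=50) cum 535
  x=14 (Hillcrest, w=5) cum 540
  x=16 (Westmoor, w=25) cum 565
⇒ x* = 8
y-coordinate, sorted with cumulative weight:
  y=1 (Hillcrest, w=5) cum 5
  y=5 (Midtown, w=60) cum 65
  y=11 (Westmoor, w=25) cum 90
  y=13 (Southcross, w=250) cum 340  ← median
  y=18 (Eastvale, w=50) cum 390
  y=20 (Northgate, w=175) cum 565
⇒ y* = 13

(8, 13)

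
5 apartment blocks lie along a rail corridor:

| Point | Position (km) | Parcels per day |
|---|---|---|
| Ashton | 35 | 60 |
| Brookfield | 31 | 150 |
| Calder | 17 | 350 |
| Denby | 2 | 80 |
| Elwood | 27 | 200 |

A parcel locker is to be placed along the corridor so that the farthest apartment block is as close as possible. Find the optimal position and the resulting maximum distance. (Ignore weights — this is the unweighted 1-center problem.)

The 1-center on a line is the midpoint of the two extreme points: leftmost at 2, rightmost at 35.
Optimal location = (2 + 35)/2 = 18.5; maximum distance = (35 − 2)/2 = 16.5.

location 18.5, max distance 16.5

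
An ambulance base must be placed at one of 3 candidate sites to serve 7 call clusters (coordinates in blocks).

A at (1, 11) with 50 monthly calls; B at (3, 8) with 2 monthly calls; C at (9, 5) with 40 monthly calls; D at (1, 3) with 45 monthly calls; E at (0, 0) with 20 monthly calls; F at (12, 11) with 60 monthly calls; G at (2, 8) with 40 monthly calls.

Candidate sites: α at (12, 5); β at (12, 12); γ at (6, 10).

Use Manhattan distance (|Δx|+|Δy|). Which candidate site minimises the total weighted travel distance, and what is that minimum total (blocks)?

γ, total 2150 blocks

Total weighted distance at each candidate:
  α (12, 5): total = 2799
  β (12, 12): total = 3026
  γ (6, 10): total = 2150
Minimum is at γ with total 2150 blocks.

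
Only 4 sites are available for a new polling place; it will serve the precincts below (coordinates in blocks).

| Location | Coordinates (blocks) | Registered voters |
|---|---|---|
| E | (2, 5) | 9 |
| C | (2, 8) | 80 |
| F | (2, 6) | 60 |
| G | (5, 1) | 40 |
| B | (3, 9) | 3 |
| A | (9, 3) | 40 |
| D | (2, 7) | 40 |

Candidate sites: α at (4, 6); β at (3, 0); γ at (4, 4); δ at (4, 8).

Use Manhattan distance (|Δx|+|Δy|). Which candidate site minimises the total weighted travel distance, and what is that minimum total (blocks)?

Total weighted distance at each candidate:
  α (4, 6): total = 1159
  β (3, 0): total = 2021
  γ (4, 4): total = 1365
  δ (4, 8): total = 1291
Minimum is at α with total 1159 blocks.

α, total 1159 blocks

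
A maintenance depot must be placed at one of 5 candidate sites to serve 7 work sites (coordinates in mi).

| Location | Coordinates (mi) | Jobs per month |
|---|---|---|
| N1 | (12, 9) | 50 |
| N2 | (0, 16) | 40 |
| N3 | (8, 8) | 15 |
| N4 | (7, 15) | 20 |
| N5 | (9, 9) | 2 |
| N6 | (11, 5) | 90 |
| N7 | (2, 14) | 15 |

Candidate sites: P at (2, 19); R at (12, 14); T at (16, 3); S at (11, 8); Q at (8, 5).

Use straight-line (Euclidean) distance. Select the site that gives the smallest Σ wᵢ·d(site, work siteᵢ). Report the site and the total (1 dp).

Total weighted distance at each candidate:
  P (2, 19): total = 2764.7
  R (12, 14): total = 1923.4
  T (16, 3): total = 2396.9
  S (11, 8): total = 1257.7
  Q (8, 5): total = 1513.4
Minimum is at S with total 1257.7 mi.

S, total 1257.7 mi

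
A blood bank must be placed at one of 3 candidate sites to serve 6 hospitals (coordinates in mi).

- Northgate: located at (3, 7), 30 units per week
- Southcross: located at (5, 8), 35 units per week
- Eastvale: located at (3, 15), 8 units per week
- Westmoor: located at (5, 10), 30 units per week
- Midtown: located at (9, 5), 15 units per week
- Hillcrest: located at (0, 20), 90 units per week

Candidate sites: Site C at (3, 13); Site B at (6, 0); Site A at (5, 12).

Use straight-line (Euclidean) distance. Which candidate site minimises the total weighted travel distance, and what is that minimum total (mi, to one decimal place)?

Site C, total 1328.1 mi

Total weighted distance at each candidate:
  Site C (3, 13): total = 1328.1
  Site B (6, 0): total = 2901.2
  Site A (5, 12): total = 1360.4
Minimum is at Site C with total 1328.1 mi.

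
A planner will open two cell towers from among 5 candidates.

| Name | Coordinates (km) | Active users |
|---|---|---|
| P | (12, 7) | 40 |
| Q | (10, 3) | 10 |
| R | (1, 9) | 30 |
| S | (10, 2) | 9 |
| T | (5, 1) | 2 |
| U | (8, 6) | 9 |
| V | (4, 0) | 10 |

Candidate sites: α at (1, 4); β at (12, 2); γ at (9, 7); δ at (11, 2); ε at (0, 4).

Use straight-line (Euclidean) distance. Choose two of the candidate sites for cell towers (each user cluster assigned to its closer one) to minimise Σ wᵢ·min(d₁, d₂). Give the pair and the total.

{α, γ}, total 429.9

Evaluate every pair (each demand assigned to the nearer of the two):
  {α, γ}: total = 429.9
  {γ, ε}: total = 441.1
  {α, δ}: total = 482.1
  {γ, δ}: total = 488.2
  {δ, ε}: total = 493.3
  {α, β}: total = 501.3
  {β, ε}: total = 512.5
  {β, γ}: total = 517.1
  {β, δ}: total = 719.3
  {α, ε}: total = 905.1
Best pair: {α, γ} with total 429.9.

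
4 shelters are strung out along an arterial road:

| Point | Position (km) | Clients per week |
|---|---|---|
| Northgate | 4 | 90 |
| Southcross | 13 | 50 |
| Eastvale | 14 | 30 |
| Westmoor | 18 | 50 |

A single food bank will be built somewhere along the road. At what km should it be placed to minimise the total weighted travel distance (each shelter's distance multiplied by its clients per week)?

x = 13

For a sum of weighted absolute distances on a line, the optimum is the weighted median (not the mean). Total weight W = 220; half-weight = 110.
Sort by position and accumulate weight:
  km 4 (Northgate, w=90) → cum 90
  km 13 (Southcross, w=50) → cum 140  ≥ 110 → median here
  km 14 (Eastvale, w=30) → cum 170
  km 18 (Westmoor, w=50) → cum 220
Optimal location: km 13.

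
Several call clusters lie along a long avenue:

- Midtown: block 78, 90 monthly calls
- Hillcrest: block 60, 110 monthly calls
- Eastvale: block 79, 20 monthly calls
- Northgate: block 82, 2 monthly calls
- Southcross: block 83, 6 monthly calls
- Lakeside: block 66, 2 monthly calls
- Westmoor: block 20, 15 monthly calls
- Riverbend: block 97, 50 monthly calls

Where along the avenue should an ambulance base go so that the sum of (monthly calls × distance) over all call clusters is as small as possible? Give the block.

For a sum of weighted absolute distances on a line, the optimum is the weighted median (not the mean). Total weight W = 295; half-weight = 147.5.
Sort by position and accumulate weight:
  block 20 (Westmoor, w=15) → cum 15
  block 60 (Hillcrest, w=110) → cum 125
  block 66 (Lakeside, w=2) → cum 127
  block 78 (Midtown, w=90) → cum 217  ≥ 147.5 → median here
  block 79 (Eastvale, w=20) → cum 237
  block 82 (Northgate, w=2) → cum 239
  block 83 (Southcross, w=6) → cum 245
  block 97 (Riverbend, w=50) → cum 295
Optimal location: block 78.

x = 78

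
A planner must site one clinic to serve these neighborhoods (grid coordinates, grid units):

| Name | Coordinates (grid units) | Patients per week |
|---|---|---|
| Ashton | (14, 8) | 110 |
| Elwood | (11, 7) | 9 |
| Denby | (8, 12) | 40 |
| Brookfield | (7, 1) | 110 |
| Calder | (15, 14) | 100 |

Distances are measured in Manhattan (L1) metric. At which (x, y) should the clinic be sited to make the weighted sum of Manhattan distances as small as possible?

Manhattan distance separates: Σwᵢ(|x−xᵢ|+|y−yᵢ|) = Σwᵢ|x−xᵢ| + Σwᵢ|y−yᵢ|, so x and y are optimised independently as 1-D weighted medians.
Total weight W = 369; half = 184.5.
x-coordinate, sorted with cumulative weight:
  x=7 (Brookfield, w=110) cum 110
  x=8 (Denby, w=40) cum 150
  x=11 (Elwood, w=9) cum 159
  x=14 (Ashton, w=110) cum 269  ← median
  x=15 (Calder, w=100) cum 369
⇒ x* = 14
y-coordinate, sorted with cumulative weight:
  y=1 (Brookfield, w=110) cum 110
  y=7 (Elwood, w=9) cum 119
  y=8 (Ashton, w=110) cum 229  ← median
  y=12 (Denby, w=40) cum 269
  y=14 (Calder, w=100) cum 369
⇒ y* = 8

(14, 8)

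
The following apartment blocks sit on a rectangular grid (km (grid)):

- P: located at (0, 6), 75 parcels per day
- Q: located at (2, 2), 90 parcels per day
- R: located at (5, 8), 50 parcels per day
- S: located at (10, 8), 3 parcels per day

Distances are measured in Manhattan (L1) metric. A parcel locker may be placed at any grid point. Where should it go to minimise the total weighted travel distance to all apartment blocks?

(2, 6)

Manhattan distance separates: Σwᵢ(|x−xᵢ|+|y−yᵢ|) = Σwᵢ|x−xᵢ| + Σwᵢ|y−yᵢ|, so x and y are optimised independently as 1-D weighted medians.
Total weight W = 218; half = 109.
x-coordinate, sorted with cumulative weight:
  x=0 (P, w=75) cum 75
  x=2 (Q, w=90) cum 165  ← median
  x=5 (R, w=50) cum 215
  x=10 (S, w=3) cum 218
⇒ x* = 2
y-coordinate, sorted with cumulative weight:
  y=2 (Q, w=90) cum 90
  y=6 (P, w=75) cum 165  ← median
  y=8 (R, w=50) cum 215
  y=8 (S, w=3) cum 218
⇒ y* = 6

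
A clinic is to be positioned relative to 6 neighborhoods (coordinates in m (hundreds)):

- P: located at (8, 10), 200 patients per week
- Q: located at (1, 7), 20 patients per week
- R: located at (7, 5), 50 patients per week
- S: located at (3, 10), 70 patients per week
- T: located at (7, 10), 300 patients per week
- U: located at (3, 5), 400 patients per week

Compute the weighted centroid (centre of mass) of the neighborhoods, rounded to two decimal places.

(5.27, 7.78)

The minimiser of Σwᵢ‖p−pᵢ‖² is the weighted centroid p* = (Σwᵢpᵢ)/(Σwᵢ).
Σwᵢ = 1040.
Σwᵢxᵢ = 200·8 + 20·1 + 50·7 + 70·3 + 300·7 + 400·3 = 5480.
Σwᵢyᵢ = 200·10 + 20·7 + 50·5 + 70·10 + 300·10 + 400·5 = 8090.
x* = 5480/1040 = 5.27, y* = 8090/1040 = 7.78.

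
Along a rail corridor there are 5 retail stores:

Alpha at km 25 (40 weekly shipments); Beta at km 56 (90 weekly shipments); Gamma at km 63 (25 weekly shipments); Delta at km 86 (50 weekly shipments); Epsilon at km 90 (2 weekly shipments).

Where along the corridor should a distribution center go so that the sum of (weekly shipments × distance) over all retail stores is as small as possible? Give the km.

For a sum of weighted absolute distances on a line, the optimum is the weighted median (not the mean). Total weight W = 207; half-weight = 103.5.
Sort by position and accumulate weight:
  km 25 (Alpha, w=40) → cum 40
  km 56 (Beta, w=90) → cum 130  ≥ 103.5 → median here
  km 63 (Gamma, w=25) → cum 155
  km 86 (Delta, w=50) → cum 205
  km 90 (Epsilon, w=2) → cum 207
Optimal location: km 56.

x = 56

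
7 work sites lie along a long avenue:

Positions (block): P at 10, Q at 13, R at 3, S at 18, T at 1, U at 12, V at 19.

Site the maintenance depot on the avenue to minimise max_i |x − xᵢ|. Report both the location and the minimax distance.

location 10, max distance 9

The 1-center on a line is the midpoint of the two extreme points: leftmost at 1, rightmost at 19.
Optimal location = (1 + 19)/2 = 10; maximum distance = (19 − 1)/2 = 9.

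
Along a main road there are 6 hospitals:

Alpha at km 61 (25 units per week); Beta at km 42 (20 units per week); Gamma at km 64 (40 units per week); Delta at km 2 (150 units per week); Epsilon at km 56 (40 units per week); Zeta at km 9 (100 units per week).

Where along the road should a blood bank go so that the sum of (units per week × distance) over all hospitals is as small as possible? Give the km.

For a sum of weighted absolute distances on a line, the optimum is the weighted median (not the mean). Total weight W = 375; half-weight = 187.5.
Sort by position and accumulate weight:
  km 2 (Delta, w=150) → cum 150
  km 9 (Zeta, w=100) → cum 250  ≥ 187.5 → median here
  km 42 (Beta, w=20) → cum 270
  km 56 (Epsilon, w=40) → cum 310
  km 61 (Alpha, w=25) → cum 335
  km 64 (Gamma, w=40) → cum 375
Optimal location: km 9.

x = 9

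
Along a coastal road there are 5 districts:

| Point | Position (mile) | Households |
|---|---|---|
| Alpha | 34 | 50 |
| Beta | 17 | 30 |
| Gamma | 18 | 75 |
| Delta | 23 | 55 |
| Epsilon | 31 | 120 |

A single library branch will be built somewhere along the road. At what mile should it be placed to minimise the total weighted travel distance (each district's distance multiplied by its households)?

x = 31

For a sum of weighted absolute distances on a line, the optimum is the weighted median (not the mean). Total weight W = 330; half-weight = 165.
Sort by position and accumulate weight:
  mile 17 (Beta, w=30) → cum 30
  mile 18 (Gamma, w=75) → cum 105
  mile 23 (Delta, w=55) → cum 160
  mile 31 (Epsilon, w=120) → cum 280  ≥ 165 → median here
  mile 34 (Alpha, w=50) → cum 330
Optimal location: mile 31.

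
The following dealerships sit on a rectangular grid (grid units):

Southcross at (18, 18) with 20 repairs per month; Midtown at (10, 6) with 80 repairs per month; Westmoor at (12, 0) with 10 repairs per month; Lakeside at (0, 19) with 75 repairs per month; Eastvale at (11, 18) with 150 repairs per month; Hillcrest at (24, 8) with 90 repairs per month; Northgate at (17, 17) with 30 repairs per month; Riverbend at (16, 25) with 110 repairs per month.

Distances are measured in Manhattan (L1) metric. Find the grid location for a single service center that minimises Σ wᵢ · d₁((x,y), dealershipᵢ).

(11, 18)

Manhattan distance separates: Σwᵢ(|x−xᵢ|+|y−yᵢ|) = Σwᵢ|x−xᵢ| + Σwᵢ|y−yᵢ|, so x and y are optimised independently as 1-D weighted medians.
Total weight W = 565; half = 282.5.
x-coordinate, sorted with cumulative weight:
  x=0 (Lakeside, w=75) cum 75
  x=10 (Midtown, w=80) cum 155
  x=11 (Eastvale, w=150) cum 305  ← median
  x=12 (Westmoor, w=10) cum 315
  x=16 (Riverbend, w=110) cum 425
  x=17 (Northgate, w=30) cum 455
  x=18 (Southcross, w=20) cum 475
  x=24 (Hillcrest, w=90) cum 565
⇒ x* = 11
y-coordinate, sorted with cumulative weight:
  y=0 (Westmoor, w=10) cum 10
  y=6 (Midtown, w=80) cum 90
  y=8 (Hillcrest, w=90) cum 180
  y=17 (Northgate, w=30) cum 210
  y=18 (Southcross, w=20) cum 230
  y=18 (Eastvale, w=150) cum 380  ← median
  y=19 (Lakeside, w=75) cum 455
  y=25 (Riverbend, w=110) cum 565
⇒ y* = 18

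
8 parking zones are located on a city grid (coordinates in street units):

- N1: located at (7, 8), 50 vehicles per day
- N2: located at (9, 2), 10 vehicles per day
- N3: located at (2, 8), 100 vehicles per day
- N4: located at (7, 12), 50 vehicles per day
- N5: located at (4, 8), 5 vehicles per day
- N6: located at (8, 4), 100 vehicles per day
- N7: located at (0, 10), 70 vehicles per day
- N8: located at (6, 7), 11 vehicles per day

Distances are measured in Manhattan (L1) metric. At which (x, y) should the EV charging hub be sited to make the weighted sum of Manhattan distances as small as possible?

(7, 8)

Manhattan distance separates: Σwᵢ(|x−xᵢ|+|y−yᵢ|) = Σwᵢ|x−xᵢ| + Σwᵢ|y−yᵢ|, so x and y are optimised independently as 1-D weighted medians.
Total weight W = 396; half = 198.
x-coordinate, sorted with cumulative weight:
  x=0 (N7, w=70) cum 70
  x=2 (N3, w=100) cum 170
  x=4 (N5, w=5) cum 175
  x=6 (N8, w=11) cum 186
  x=7 (N1, w=50) cum 236  ← median
  x=7 (N4, w=50) cum 286
  x=8 (N6, w=100) cum 386
  x=9 (N2, w=10) cum 396
⇒ x* = 7
y-coordinate, sorted with cumulative weight:
  y=2 (N2, w=10) cum 10
  y=4 (N6, w=100) cum 110
  y=7 (N8, w=11) cum 121
  y=8 (N1, w=50) cum 171
  y=8 (N3, w=100) cum 271  ← median
  y=8 (N5, w=5) cum 276
  y=10 (N7, w=70) cum 346
  y=12 (N4, w=50) cum 396
⇒ y* = 8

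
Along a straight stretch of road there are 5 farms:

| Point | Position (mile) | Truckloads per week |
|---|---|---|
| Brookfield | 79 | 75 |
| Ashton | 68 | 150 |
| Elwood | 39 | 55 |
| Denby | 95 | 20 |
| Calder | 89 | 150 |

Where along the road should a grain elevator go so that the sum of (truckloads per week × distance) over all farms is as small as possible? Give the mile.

x = 79

For a sum of weighted absolute distances on a line, the optimum is the weighted median (not the mean). Total weight W = 450; half-weight = 225.
Sort by position and accumulate weight:
  mile 39 (Elwood, w=55) → cum 55
  mile 68 (Ashton, w=150) → cum 205
  mile 79 (Brookfield, w=75) → cum 280  ≥ 225 → median here
  mile 89 (Calder, w=150) → cum 430
  mile 95 (Denby, w=20) → cum 450
Optimal location: mile 79.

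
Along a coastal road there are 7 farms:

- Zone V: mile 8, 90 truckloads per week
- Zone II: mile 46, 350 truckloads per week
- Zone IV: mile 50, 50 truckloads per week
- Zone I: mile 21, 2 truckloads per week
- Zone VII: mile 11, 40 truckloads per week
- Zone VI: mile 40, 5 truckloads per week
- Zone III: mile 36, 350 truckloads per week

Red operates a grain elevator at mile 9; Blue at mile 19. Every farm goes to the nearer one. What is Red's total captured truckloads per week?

130

The indifferent point is the midpoint (9+19)/2 = 14; farms left of it (closer to Red at 9) go to Red, those right go to Blue.
  Zone V at 8 (w=90) → Red
  Zone VII at 11 (w=40) → Red
  Zone I at 21 (w=2) → Blue
  Zone III at 36 (w=350) → Blue
  Zone VI at 40 (w=5) → Blue
  Zone II at 46 (w=350) → Blue
  Zone IV at 50 (w=50) → Blue
Red captures 130; Blue captures 757.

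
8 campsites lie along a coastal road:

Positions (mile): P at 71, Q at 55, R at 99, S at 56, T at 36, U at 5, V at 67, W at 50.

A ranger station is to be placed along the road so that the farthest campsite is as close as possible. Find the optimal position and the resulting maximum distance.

The 1-center on a line is the midpoint of the two extreme points: leftmost at 5, rightmost at 99.
Optimal location = (5 + 99)/2 = 52; maximum distance = (99 − 5)/2 = 47.

location 52, max distance 47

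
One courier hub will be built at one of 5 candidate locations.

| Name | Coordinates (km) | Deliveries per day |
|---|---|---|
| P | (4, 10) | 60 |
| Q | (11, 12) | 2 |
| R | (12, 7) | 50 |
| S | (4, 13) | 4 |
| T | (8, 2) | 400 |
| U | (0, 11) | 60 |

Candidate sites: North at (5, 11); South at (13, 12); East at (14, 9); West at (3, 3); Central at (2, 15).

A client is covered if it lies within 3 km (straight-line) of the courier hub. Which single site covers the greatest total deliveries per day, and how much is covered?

Coverage radius r = 3 km; a point is covered iff (Δx)²+(Δy)² ≤ 3² = 9.
  North (5, 11): covers {P, S} → 64
  South (13, 12): covers {Q} → 2
  East (14, 9): covers {R} → 50
  West (3, 3): covers {none} → 0
  Central (2, 15): covers {S} → 4
Maximum coverage at North: 64 deliveries per day.

North, covering 64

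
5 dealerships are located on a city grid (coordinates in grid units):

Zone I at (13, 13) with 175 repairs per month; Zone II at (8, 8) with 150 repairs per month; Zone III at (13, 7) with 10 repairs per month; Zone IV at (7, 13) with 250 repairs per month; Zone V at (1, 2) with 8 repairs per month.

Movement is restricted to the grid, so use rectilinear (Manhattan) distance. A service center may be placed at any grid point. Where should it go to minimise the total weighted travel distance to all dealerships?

(8, 13)

Manhattan distance separates: Σwᵢ(|x−xᵢ|+|y−yᵢ|) = Σwᵢ|x−xᵢ| + Σwᵢ|y−yᵢ|, so x and y are optimised independently as 1-D weighted medians.
Total weight W = 593; half = 296.5.
x-coordinate, sorted with cumulative weight:
  x=1 (Zone V, w=8) cum 8
  x=7 (Zone IV, w=250) cum 258
  x=8 (Zone II, w=150) cum 408  ← median
  x=13 (Zone I, w=175) cum 583
  x=13 (Zone III, w=10) cum 593
⇒ x* = 8
y-coordinate, sorted with cumulative weight:
  y=2 (Zone V, w=8) cum 8
  y=7 (Zone III, w=10) cum 18
  y=8 (Zone II, w=150) cum 168
  y=13 (Zone I, w=175) cum 343  ← median
  y=13 (Zone IV, w=250) cum 593
⇒ y* = 13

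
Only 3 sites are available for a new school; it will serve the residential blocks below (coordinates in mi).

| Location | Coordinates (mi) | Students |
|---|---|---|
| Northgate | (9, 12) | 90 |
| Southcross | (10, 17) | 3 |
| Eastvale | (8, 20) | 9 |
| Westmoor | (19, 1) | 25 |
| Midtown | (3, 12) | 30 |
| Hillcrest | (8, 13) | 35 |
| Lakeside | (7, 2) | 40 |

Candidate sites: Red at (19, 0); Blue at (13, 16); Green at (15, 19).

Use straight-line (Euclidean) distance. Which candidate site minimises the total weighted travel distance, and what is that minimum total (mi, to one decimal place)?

Total weighted distance at each candidate:
  Red (19, 0): total = 3376.6
  Blue (13, 16): total = 2116.6
  Green (15, 19): total = 2861.5
Minimum is at Blue with total 2116.6 mi.

Blue, total 2116.6 mi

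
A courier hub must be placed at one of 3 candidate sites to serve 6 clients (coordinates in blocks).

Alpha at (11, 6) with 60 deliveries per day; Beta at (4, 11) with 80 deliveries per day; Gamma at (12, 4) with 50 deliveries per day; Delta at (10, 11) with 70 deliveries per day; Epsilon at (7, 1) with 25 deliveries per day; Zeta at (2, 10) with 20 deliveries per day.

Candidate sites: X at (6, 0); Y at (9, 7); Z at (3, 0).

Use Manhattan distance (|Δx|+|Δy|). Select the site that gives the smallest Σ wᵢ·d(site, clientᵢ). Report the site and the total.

Total weighted distance at each candidate:
  X (6, 0): total = 3580
  Y (9, 7): total = 1950
  Z (3, 0): total = 4055
Minimum is at Y with total 1950 blocks.

Y, total 1950 blocks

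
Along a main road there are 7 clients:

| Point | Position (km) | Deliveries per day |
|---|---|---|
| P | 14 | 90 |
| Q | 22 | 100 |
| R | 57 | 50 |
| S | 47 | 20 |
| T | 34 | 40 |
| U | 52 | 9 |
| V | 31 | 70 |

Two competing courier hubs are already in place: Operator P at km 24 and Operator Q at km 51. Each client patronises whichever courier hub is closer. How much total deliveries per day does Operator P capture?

300

The indifferent point is the midpoint (24+51)/2 = 37.5; clients left of it (closer to Operator P at 24) go to Operator P, those right go to Operator Q.
  P at 14 (w=90) → Operator P
  Q at 22 (w=100) → Operator P
  V at 31 (w=70) → Operator P
  T at 34 (w=40) → Operator P
  S at 47 (w=20) → Operator Q
  U at 52 (w=9) → Operator Q
  R at 57 (w=50) → Operator Q
Operator P captures 300; Operator Q captures 79.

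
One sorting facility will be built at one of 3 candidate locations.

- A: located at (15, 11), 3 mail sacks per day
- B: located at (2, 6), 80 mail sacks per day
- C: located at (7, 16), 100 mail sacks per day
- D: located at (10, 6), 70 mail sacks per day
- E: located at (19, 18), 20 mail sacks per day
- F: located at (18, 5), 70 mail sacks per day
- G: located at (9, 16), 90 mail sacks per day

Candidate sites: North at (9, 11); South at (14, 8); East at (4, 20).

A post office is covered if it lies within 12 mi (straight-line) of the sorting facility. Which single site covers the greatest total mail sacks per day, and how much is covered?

Coverage radius r = 12 mi; a point is covered iff (Δx)²+(Δy)² ≤ 12² = 144.
  North (9, 11): covers {A, B, C, D, F, G} → 413
  South (14, 8): covers {A, C, D, E, F, G} → 353
  East (4, 20): covers {C, G} → 190
Maximum coverage at North: 413 mail sacks per day.

North, covering 413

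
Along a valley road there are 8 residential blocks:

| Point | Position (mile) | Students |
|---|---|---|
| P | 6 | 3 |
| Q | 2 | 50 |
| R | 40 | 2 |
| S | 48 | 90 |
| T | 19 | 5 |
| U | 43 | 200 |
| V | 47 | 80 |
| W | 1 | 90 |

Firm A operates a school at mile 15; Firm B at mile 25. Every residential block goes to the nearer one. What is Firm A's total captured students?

148

The indifferent point is the midpoint (15+25)/2 = 20; residential blocks left of it (closer to Firm A at 15) go to Firm A, those right go to Firm B.
  W at 1 (w=90) → Firm A
  Q at 2 (w=50) → Firm A
  P at 6 (w=3) → Firm A
  T at 19 (w=5) → Firm A
  R at 40 (w=2) → Firm B
  U at 43 (w=200) → Firm B
  V at 47 (w=80) → Firm B
  S at 48 (w=90) → Firm B
Firm A captures 148; Firm B captures 372.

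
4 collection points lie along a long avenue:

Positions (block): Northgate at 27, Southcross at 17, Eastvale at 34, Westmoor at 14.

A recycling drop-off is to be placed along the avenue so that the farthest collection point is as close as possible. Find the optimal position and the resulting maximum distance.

The 1-center on a line is the midpoint of the two extreme points: leftmost at 14, rightmost at 34.
Optimal location = (14 + 34)/2 = 24; maximum distance = (34 − 14)/2 = 10.

location 24, max distance 10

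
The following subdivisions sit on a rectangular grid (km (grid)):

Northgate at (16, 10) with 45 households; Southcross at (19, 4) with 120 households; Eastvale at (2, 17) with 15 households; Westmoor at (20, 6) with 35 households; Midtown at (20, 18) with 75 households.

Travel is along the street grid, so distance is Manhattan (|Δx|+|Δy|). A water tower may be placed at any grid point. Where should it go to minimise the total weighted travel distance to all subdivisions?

Manhattan distance separates: Σwᵢ(|x−xᵢ|+|y−yᵢ|) = Σwᵢ|x−xᵢ| + Σwᵢ|y−yᵢ|, so x and y are optimised independently as 1-D weighted medians.
Total weight W = 290; half = 145.
x-coordinate, sorted with cumulative weight:
  x=2 (Eastvale, w=15) cum 15
  x=16 (Northgate, w=45) cum 60
  x=19 (Southcross, w=120) cum 180  ← median
  x=20 (Westmoor, w=35) cum 215
  x=20 (Midtown, w=75) cum 290
⇒ x* = 19
y-coordinate, sorted with cumulative weight:
  y=4 (Southcross, w=120) cum 120
  y=6 (Westmoor, w=35) cum 155  ← median
  y=10 (Northgate, w=45) cum 200
  y=17 (Eastvale, w=15) cum 215
  y=18 (Midtown, w=75) cum 290
⇒ y* = 6

(19, 6)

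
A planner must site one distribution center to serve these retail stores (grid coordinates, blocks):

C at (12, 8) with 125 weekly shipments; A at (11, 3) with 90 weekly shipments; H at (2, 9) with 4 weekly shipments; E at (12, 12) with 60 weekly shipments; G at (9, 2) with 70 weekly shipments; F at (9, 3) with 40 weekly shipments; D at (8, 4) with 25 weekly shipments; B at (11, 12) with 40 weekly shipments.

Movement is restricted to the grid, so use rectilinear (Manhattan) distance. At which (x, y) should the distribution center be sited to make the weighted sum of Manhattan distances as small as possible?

Manhattan distance separates: Σwᵢ(|x−xᵢ|+|y−yᵢ|) = Σwᵢ|x−xᵢ| + Σwᵢ|y−yᵢ|, so x and y are optimised independently as 1-D weighted medians.
Total weight W = 454; half = 227.
x-coordinate, sorted with cumulative weight:
  x=2 (H, w=4) cum 4
  x=8 (D, w=25) cum 29
  x=9 (G, w=70) cum 99
  x=9 (F, w=40) cum 139
  x=11 (A, w=90) cum 229  ← median
  x=11 (B, w=40) cum 269
  x=12 (C, w=125) cum 394
  x=12 (E, w=60) cum 454
⇒ x* = 11
y-coordinate, sorted with cumulative weight:
  y=2 (G, w=70) cum 70
  y=3 (A, w=90) cum 160
  y=3 (F, w=40) cum 200
  y=4 (D, w=25) cum 225
  y=8 (C, w=125) cum 350  ← median
  y=9 (H, w=4) cum 354
  y=12 (E, w=60) cum 414
  y=12 (B, w=40) cum 454
⇒ y* = 8

(11, 8)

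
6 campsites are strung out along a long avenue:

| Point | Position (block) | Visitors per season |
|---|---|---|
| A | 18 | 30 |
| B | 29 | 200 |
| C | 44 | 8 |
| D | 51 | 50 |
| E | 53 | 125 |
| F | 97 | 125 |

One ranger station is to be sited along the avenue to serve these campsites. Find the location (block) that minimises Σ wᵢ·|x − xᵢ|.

x = 51

For a sum of weighted absolute distances on a line, the optimum is the weighted median (not the mean). Total weight W = 538; half-weight = 269.
Sort by position and accumulate weight:
  block 18 (A, w=30) → cum 30
  block 29 (B, w=200) → cum 230
  block 44 (C, w=8) → cum 238
  block 51 (D, w=50) → cum 288  ≥ 269 → median here
  block 53 (E, w=125) → cum 413
  block 97 (F, w=125) → cum 538
Optimal location: block 51.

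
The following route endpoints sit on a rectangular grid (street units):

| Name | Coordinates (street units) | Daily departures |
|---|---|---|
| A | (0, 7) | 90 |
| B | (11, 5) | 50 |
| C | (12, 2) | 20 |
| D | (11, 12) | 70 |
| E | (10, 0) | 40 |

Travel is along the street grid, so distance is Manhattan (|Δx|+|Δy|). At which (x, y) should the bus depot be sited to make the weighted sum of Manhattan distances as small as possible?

Manhattan distance separates: Σwᵢ(|x−xᵢ|+|y−yᵢ|) = Σwᵢ|x−xᵢ| + Σwᵢ|y−yᵢ|, so x and y are optimised independently as 1-D weighted medians.
Total weight W = 270; half = 135.
x-coordinate, sorted with cumulative weight:
  x=0 (A, w=90) cum 90
  x=10 (E, w=40) cum 130
  x=11 (B, w=50) cum 180  ← median
  x=11 (D, w=70) cum 250
  x=12 (C, w=20) cum 270
⇒ x* = 11
y-coordinate, sorted with cumulative weight:
  y=0 (E, w=40) cum 40
  y=2 (C, w=20) cum 60
  y=5 (B, w=50) cum 110
  y=7 (A, w=90) cum 200  ← median
  y=12 (D, w=70) cum 270
⇒ y* = 7

(11, 7)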